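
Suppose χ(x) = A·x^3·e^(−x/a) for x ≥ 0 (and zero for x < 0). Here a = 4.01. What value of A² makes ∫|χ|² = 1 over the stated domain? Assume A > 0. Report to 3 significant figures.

A^2 ≈ 0.0000107

The normalization condition is ∫|χ|² dx = 1 from 0 to ∞.
With χ = A·x^3·e^(−x/a), the integral evaluates to A²·[45·a^7/8].
Plugging in a = 4.01 yields A = 0.003265.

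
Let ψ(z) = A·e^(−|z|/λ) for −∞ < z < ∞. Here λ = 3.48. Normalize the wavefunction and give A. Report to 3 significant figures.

Normalization requires ∫|ψ|² dz = 1, integrated from −∞ to ∞.
Recall ∫₀^∞ z^m e^(−z/β) dz = m!·β^(m+1), carrying out the integral gives A² · λ.
So A² = (λ)^(−1).
With λ = 3.48: A² = 0.2874 and A = 0.5361.

A ≈ 0.536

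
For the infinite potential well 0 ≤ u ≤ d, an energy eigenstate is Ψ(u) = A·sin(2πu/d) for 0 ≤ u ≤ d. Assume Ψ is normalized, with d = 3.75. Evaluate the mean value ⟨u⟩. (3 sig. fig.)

⟨u⟩ ≈ 1.88

By definition ⟨u⟩ = ∫ u |Ψ(u)|² du.
Using sin²θ = (1 − cos 2θ)/2, since the A² factors cancel between numerator and denominator, ⟨u⟩ = d/2.
With d = 3.75, ⟨u⟩ = 1.875.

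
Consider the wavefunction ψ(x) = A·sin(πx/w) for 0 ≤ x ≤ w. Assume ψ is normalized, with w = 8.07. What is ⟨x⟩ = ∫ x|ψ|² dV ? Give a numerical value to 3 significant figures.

⟨x⟩ ≈ 4.04

⟨x⟩ = ∫ x |ψ|² dx over the full domain.
Evaluating both integrals, ⟨x⟩ = w/2.
With w = 8.07, ⟨x⟩ = 4.035.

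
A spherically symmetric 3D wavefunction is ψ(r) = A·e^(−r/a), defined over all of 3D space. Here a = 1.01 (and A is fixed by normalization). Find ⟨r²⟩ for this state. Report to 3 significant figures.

⟨r^2⟩ ≈ 3.06

The expectation value is the |ψ|²-weighted average of r^2: ∫ r^2|ψ|² 4πr² dr.
Using ∫₀^∞ rⁿ e^(−αr) dr = n!/αⁿ⁺¹, evaluating both integrals, ⟨r²⟩ = 3·a^2.
With a = 1.01, ⟨r^2⟩ = 3.060.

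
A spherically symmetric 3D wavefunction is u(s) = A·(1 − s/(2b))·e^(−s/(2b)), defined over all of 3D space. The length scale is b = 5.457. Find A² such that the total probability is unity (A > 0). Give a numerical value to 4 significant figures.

A^2 ≈ 0.0002448

Normalization requires ∫|u|² 4πs² ds = 1, integrated from 0 to ∞.
In 3D with spherical symmetry the volume element is 4πs² ds.
∫|u|² 4πs² ds = A²·(8·π·b^3).
Plugging in b = 5.457 yields A = 0.015648.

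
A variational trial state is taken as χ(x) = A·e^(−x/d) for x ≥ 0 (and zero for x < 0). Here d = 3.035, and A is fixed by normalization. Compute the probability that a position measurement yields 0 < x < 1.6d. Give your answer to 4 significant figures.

P ≈ 0.9592

The probability is P = ∫ |χ|² dx over [0, 1.6d].
Since A² = 1/(d/2), this is the region integral divided by the full normalization integral.
Let u = x/d; then A² and the length scale cancel, so P = ∫_{0}^{1.6} e^(-2·u) du ÷ ∫_{0}^{∞} e^(-2·u) du.
Using ∫ e^(-2·u) du = -e^(-2·u)/2, the numerator is 1/2 - e^(-16/5)/2 and the denominator is 1/2.
The result is P = 0.95924.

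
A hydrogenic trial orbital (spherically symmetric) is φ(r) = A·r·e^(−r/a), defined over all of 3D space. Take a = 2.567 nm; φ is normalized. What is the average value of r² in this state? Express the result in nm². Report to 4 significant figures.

⟨r^2⟩ ≈ 49.42 nm^2

By definition ⟨r²⟩ = ∫ r^2 |φ(r)|² 4πr² dr.
Evaluating both integrals, ⟨r²⟩ = 15·a^2/2.
With a = 2.567, ⟨r^2⟩ = 49.421.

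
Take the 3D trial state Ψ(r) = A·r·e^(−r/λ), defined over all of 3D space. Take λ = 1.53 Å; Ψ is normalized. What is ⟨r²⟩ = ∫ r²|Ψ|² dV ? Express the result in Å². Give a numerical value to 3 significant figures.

⟨r^2⟩ ≈ 17.6 Å^2

The expectation value is the |Ψ|²-weighted average of r^2: ∫ r^2|Ψ|² 4πr² dr.
Evaluating both integrals, ⟨r²⟩ = 15·λ^2/2.
With λ = 1.53, ⟨r^2⟩ = 17.56.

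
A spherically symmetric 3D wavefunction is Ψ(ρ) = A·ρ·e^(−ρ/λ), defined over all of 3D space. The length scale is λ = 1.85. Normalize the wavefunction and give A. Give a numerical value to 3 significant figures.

A ≈ 0.0700

Normalization requires ∫|Ψ|² 4πρ² dρ = 1, integrated from 0 to ∞.
The angular integral contributes 4π, leaving ∫₀^∞ ρ²|Ψ|² dρ.
Recall ∫₀^∞ ρ^m e^(−ρ/β) dρ = m!·β^(m+1), carrying out the integral gives A² · 3·π·λ^5.
Plugging in λ = 1.85 yields A = 0.06997.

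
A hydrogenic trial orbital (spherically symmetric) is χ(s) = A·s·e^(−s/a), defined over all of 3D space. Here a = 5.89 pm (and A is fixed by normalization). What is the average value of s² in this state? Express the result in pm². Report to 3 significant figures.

⟨s^2⟩ ≈ 260 pm^2

⟨s²⟩ = ∫ s^2 |χ|² 4πs² ds over the full domain.
Recall ∫₀^∞ s^m e^(−s/β) ds = m!·β^(m+1), evaluating both integrals, ⟨s²⟩ = 15·a^2/2.
With a = 5.89, ⟨s^2⟩ = 260.2.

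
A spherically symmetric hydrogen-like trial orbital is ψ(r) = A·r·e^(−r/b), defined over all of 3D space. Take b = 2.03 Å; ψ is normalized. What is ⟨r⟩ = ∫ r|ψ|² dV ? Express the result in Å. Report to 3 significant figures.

By definition ⟨r⟩ = ∫ r |ψ(r)|² 4πr² dr.
Since the A² factors cancel between numerator and denominator, ⟨r⟩ = 5·b/2.
With b = 2.03, ⟨r⟩ = 5.075.

⟨r⟩ ≈ 5.08 Å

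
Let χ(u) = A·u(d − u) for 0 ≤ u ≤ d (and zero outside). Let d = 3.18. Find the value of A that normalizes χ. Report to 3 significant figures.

A ≈ 0.304

Require ∫ |χ|² du = 1 over the whole domain.
Expanding the polynomial and integrating term by term, ∫|χ|² du = A²·(d^5/30).
With d = 3.18: A² = 0.09225 and A = 0.3037.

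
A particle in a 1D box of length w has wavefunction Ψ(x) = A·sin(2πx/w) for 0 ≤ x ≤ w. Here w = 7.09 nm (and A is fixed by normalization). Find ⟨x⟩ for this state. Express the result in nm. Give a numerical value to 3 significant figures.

⟨x⟩ ≈ 3.55 nm

⟨x⟩ = ∫ x |Ψ|² dx over the full domain.
The ratio of the moment integral to the normalization integral gives ⟨x⟩ = w/2.
Putting w = 7.09 gives 3.545.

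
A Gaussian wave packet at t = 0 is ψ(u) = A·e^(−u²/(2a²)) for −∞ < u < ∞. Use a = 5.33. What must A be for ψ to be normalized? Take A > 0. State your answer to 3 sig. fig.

A ≈ 0.325

The normalization condition is ∫|ψ|² du = 1 from −∞ to ∞.
Differentiating ∫e^(−αu²) du = √(π/α) under α to get the higher moments, carrying out the integral gives A² · √(π)·a.
Hence A² = 1/[√(π)·a].
With a = 5.33: A² = 0.1059 and A = 0.3253.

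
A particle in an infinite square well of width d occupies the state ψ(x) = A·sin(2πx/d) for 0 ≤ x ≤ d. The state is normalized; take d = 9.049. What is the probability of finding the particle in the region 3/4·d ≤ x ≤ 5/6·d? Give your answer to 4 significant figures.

P ≈ 0.1522

|ψ|² is the probability density, so P = ∫_{3/4·d}^{5/6·d} |ψ|² dx.
Since A² = 1/(d/2), this is the region integral divided by the full normalization integral.
In terms of u = x/d (A² and the length scale cancel between numerator and denominator), P = [∫_{3/4}^{5/6} sin(2·π·u)^2 du] / [∫_{0}^{1} sin(2·π·u)^2 du].
Using ∫ sin(2·π·u)^2 du = u/2 - sin(4·π·u)/(8·π), the numerator is √(3)/(16·π) + 1/24 and the denominator is 1/2.
This works out to P = (√(3)/8 + π/12)/π.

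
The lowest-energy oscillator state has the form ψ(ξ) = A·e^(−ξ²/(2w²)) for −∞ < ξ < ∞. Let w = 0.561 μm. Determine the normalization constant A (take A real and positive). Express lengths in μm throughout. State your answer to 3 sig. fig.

A ≈ 1.00 μm^(-1/2)

Require ∫ |ψ|² dξ = 1 over the whole domain.
∫|ψ|² dξ = A²·(√(π)·w).
Setting this equal to 1 gives A² = 1/(√(π)·w).
Plugging in w = 0.561 yields A = 1.003.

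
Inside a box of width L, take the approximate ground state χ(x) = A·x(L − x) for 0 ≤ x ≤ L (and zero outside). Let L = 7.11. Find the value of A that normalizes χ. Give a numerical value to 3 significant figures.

A ≈ 0.0406

Normalization requires ∫|χ|² dx = 1, integrated from 0 to L.
Expanding the polynomial and integrating term by term, with χ = A·x(L − x), the integral evaluates to A²·[L^5/30].
Substituting L = 7.11 gives A² = 0.001651, so A = 0.04063.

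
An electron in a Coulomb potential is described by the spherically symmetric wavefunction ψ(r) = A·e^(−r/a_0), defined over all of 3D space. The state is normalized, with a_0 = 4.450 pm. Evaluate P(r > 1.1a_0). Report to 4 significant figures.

P ≈ 0.6227

P = ∫ |ψ|² 4πr² dr over r > 1.1a_0.
A² is fixed by ∫₀^∞ 4πr²|ψ|² dr = 1, i.e. A² = (π·a_0^3)^(−1).
Let u = r/a_0; then A², 4π and the length scale all cancel, so P = ∫_{1.1}^{∞} u^2·e^(-2·u) du ÷ ∫_{0}^{∞} u^2·e^(-2·u) du.
Using ∫ u^2·e^(-2·u) du = -(2·u^2 + 2·u + 1)·e^(-2·u)/4, the numerator is 281·e^(-11/5)/200 and the denominator is 1/4.
The region integral divided by the full integral gives P = 0.62271.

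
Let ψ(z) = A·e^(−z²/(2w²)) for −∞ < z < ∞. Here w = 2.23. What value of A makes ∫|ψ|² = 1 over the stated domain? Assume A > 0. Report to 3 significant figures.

A ≈ 0.503

The normalization condition is ∫|ψ|² dz = 1 from −∞ to ∞.
Using the Gaussian integral ∫_{−∞}^{∞} e^(−αz²) dz = √(π/α), carrying out the integral gives A² · √(π)·w.
Hence A² = 1/[√(π)·w].
With w = 2.23: A² = 0.2530 and A = 0.5030.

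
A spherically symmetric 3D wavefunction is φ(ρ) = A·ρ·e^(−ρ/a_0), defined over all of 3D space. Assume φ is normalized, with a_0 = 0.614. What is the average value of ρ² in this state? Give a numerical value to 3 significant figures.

⟨ρ^2⟩ ≈ 2.83

The expectation value is the |φ|²-weighted average of ρ^2: ∫ ρ^2|φ|² 4πρ² dρ.
The ratio of the moment integral to the normalization integral gives ⟨ρ²⟩ = 15·a_0^2/2.
Putting a_0 = 0.614 gives 2.827.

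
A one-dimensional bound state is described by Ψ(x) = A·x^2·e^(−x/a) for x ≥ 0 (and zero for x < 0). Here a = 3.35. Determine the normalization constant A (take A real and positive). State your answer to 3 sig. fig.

Normalization requires ∫|Ψ|² dx = 1, integrated from 0 to ∞.
Recall ∫₀^∞ x^m e^(−x/β) dx = m!·β^(m+1), carrying out the integral gives A² · 3·a^5/4.
Setting this equal to 1 gives A² = 1/(3·a^5/4).
With a = 3.35: A² = 0.003160 and A = 0.05622.

A ≈ 0.0562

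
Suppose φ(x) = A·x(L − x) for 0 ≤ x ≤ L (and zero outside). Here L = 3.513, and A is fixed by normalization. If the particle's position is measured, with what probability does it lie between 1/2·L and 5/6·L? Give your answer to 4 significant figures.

P ≈ 0.4645

|φ|² is the probability density, so P = ∫_{1/2·L}^{5/6·L} |φ|² dx.
With A² fixed by ∫|φ|² = 1, i.e. A² = (L^5/30)^(−1), substitute and integrate.
Let u = x/L; then A² and the length scale cancel, so P = ∫_{1/2}^{5/6} u^2·(1 - u)^2 du ÷ ∫_{0}^{1} u^2·(1 - u)^2 du.
Using ∫ u^2·(1 - u)^2 du = u^3·(6·u^2 - 15·u + 10)/30, the numerator is ≈ 0.0154835 and the denominator is 1/30.
The result is P = 301/648.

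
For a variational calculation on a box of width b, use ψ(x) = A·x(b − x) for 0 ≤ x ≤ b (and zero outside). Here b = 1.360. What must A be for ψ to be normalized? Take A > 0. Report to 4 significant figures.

We need A² ∫|f|² dx = 1, taking the integral from 0 to b.
Expanding the polynomial and integrating term by term, with ψ = A·x(b − x), the integral evaluates to A²·[b^5/30].
Hence A² = 1/[b^5/30].
With b = 1.360: A² = 6.4480 and A = 2.5393.

A ≈ 2.539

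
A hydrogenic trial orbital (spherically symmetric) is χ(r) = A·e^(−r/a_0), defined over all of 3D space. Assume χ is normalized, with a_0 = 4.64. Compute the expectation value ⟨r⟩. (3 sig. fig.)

⟨r⟩ = ∫ r |χ|² 4πr² dr over the full domain.
Using ∫₀^∞ rⁿ e^(−αr) dr = n!/αⁿ⁺¹, the ratio of the moment integral to the normalization integral gives ⟨r⟩ = 3·a_0/2.
Putting a_0 = 4.64 gives 6.960.

⟨r⟩ ≈ 6.96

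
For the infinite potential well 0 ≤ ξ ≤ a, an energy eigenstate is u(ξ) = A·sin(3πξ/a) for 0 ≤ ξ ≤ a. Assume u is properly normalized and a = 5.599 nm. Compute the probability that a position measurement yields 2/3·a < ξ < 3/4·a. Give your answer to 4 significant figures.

P ≈ 0.03028

|u|² is the probability density, so P = ∫_{2/3·a}^{3/4·a} |u|² dξ.
Since A² = 1/(a/2), this is the region integral divided by the full normalization integral.
Substituting t = ξ/a, A² and the length scale cancel in the ratio: P = ∫_{2/3}^{3/4} sin(3·π·t)^2 dt / ∫_{0}^{1} sin(3·π·t)^2 dt.
Using ∫ sin(3·π·t)^2 dt = t/2 - sin(6·π·t)/(12·π), the numerator is 1/24 - 1/(12·π) and the denominator is 1/2.
This works out to P = (-2 + π)/(12·π).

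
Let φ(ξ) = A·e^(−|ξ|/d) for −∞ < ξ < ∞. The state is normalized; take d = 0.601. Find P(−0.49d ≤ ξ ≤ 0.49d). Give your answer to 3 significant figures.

The probability is P = ∫ |φ|² dξ over [−0.49d, 0.49d].
The normalization integral ∫|φ|²dξ over the whole domain equals d·A², and A² cancels in the ratio.
Both integrals are even about ξ = 0, so only the ξ ≥ 0 halves are needed (the factors of 2 cancel). In terms of u = ξ/d (A² and the length scale cancel between numerator and denominator), P = [∫_{0}^{0.49} e^(-2·u) du] / [∫_{0}^{∞} e^(-2·u) du].
With ∫ e^(-2·u) du = -e^(-2·u)/2 + C, the region integral is 1/2 - e^(-49/50)/2 and the full one is 1/2.
The result is P = 0.6247.

P ≈ 0.625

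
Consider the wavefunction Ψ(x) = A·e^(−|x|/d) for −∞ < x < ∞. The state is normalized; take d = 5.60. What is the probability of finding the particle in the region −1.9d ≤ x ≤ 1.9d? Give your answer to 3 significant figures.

P = ∫_{−1.9d}^{1.9d} |Ψ(x)|² dx.
With A² fixed by ∫|Ψ|² = 1, i.e. A² = (d)^(−1), substitute and integrate.
By symmetry take twice the x ≥ 0 contribution in numerator and denominator; the 2's cancel. Let u = x/d; then A² and the length scale cancel, so P = ∫_{0}^{1.9} e^(-2·u) du ÷ ∫_{0}^{∞} e^(-2·u) du.
Using ∫ e^(-2·u) du = -e^(-2·u)/2, the numerator is 1/2 - e^(-19/5)/2 and the denominator is 1/2.
Evaluating gives P = 0.9776.

P ≈ 0.978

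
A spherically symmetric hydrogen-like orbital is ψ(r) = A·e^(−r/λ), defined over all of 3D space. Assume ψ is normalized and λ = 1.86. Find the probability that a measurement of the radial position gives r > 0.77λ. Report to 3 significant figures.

P ≈ 0.799

P = ∫ |ψ|² 4πr² dr over r > 0.77λ.
A² is fixed by ∫₀^∞ 4πr²|ψ|² dr = 1, i.e. A² = (π·λ^3)^(−1).
Let u = r/λ; then A², 4π and the length scale all cancel, so P = ∫_{0.77}^{∞} u^2·e^(-2·u) du ÷ ∫_{0}^{∞} u^2·e^(-2·u) du.
With ∫ u^2·e^(-2·u) du = -(2·u^2 + 2·u + 1)·e^(-2·u)/4 + C, the region integral is ≈ 0.19969 and the full one is 1/4.
This evaluates to P = 0.7987.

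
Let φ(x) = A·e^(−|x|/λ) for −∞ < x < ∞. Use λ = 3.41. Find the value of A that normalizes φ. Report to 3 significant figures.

The normalization condition is ∫|φ|² dx = 1 from −∞ to ∞.
Recall ∫₀^∞ x^m e^(−x/β) dx = m!·β^(m+1), carrying out the integral gives A² · λ.
With λ = 3.41: A² = 0.2933 and A = 0.5415.

A ≈ 0.542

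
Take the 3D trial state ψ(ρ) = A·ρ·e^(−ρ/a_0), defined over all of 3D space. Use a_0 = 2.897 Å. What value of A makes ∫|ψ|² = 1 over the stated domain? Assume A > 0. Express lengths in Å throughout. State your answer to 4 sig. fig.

Normalization requires ∫|ψ|² 4πρ² dρ = 1, integrated from 0 to ∞.
Carrying out the integral gives A² · 3·π·a_0^5.
Setting this equal to 1 gives A² = 1/(3·π·a_0^5).
Plugging in a_0 = 2.897 yields A = 0.022803.

A ≈ 0.02280 Å^(-5/2)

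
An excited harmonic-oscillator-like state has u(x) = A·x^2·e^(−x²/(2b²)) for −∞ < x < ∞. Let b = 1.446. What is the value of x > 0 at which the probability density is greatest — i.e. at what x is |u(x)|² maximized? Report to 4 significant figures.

Set d/dx [|u(x)|²] = 0 and solve for x > 0.
This gives x = √(2)·b.
With b = 1.446, the value of x > 0 at which the probability density is greatest is 2.0450.

x ≈ 2.045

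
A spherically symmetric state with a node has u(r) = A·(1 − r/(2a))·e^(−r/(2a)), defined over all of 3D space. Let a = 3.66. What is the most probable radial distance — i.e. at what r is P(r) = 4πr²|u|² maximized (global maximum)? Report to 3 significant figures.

Set d/dr [P(r) = 4πr²|u|²] = 0 and solve for r > 0.
Solving yields r = a·(√(5) + 3).
With a = 3.66, the most probable radial distance is 19.16.

r ≈ 19.2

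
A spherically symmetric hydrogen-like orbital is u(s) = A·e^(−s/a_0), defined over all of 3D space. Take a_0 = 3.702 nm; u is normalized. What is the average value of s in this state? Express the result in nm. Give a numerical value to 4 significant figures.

⟨s⟩ ≈ 5.553 nm

⟨s⟩ = ∫ s |u|² 4πs² ds over the full domain.
Since the A² factors cancel between numerator and denominator, ⟨s⟩ = 3·a_0/2.
Putting a_0 = 3.702 gives 5.5530.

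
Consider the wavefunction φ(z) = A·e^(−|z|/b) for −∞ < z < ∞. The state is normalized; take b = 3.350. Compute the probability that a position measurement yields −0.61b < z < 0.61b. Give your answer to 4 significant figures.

P ≈ 0.7048

|φ|² is the probability density, so P = ∫_{−0.61b}^{0.61b} |φ|² dz.
With A² fixed by ∫|φ|² = 1, i.e. A² = (b)^(−1), substitute and integrate.
Both integrals are even about z = 0, so only the z ≥ 0 halves are needed (the factors of 2 cancel). Substituting u = z/b, A² and the length scale cancel in the ratio: P = ∫_{0}^{0.61} e^(-2·u) du / ∫_{0}^{∞} e^(-2·u) du.
With ∫ e^(-2·u) du = -e^(-2·u)/2 + C, the region integral is 1/2 - e^(-61/50)/2 and the full one is 1/2.
Taking the ratio, P = 0.70477.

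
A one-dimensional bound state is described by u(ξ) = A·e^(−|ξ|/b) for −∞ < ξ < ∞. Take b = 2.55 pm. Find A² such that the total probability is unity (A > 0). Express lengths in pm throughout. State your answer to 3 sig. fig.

A^2 ≈ 0.392 pm^(-1)

We need A² ∫|f|² dξ = 1, taking the integral from −∞ to ∞.
The integral (without the A² prefactor) comes out to b.
So A² = (b)^(−1).
Plugging in b = 2.55 yields A = 0.6262.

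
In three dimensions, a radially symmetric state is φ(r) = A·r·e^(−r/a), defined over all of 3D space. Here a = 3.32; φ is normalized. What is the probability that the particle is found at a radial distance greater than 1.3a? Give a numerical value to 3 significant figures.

P ≈ 0.877

Integrate the radial probability density 4πr²|φ|² over r > 1.3a.
A² is fixed by ∫₀^∞ 4πr²|φ|² dr = 1, i.e. A² = (3·π·a^5)^(−1).
Substituting u = r/a, A², 4π and the length scale all cancel in the ratio: P = ∫_{1.3}^{∞} u^4·e^(-2·u) du / ∫_{0}^{∞} u^4·e^(-2·u) du.
With ∫ u^4·e^(-2·u) du = -(u^4/2 + u^3 + 3·u^2/2 + 3·u/2 + 3/4)·e^(-2·u) + C, the region integral is ≈ 0.65807 and the full one is 3/4.
Taking the ratio yields P = 0.8774.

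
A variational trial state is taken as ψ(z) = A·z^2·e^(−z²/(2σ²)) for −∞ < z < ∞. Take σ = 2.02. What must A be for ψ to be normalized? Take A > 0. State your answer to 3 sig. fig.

The normalization condition is ∫|ψ|² dz = 1 from −∞ to ∞.
∫|ψ|² dz = A²·(3·√(π)·σ^5/4).
Plugging in σ = 2.02 yields A = 0.1496.

A ≈ 0.150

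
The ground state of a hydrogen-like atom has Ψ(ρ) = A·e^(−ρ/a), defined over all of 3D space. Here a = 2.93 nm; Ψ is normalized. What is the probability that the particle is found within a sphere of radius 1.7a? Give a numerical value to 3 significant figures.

Integrate the radial probability density 4πρ²|Ψ|² over ρ ≤ 1.7a.
Normalization gives A² = 1/(π·a^3).
Let u = ρ/a; then A², 4π and the length scale all cancel, so P = ∫_{0}^{1.7} u^2·e^(-2·u) du ÷ ∫_{0}^{∞} u^2·e^(-2·u) du.
Using ∫ u^2·e^(-2·u) du = -(2·u^2 + 2·u + 1)·e^(-2·u)/4, the numerator is 1/4 - 509·e^(-17/5)/200 and the denominator is 1/4.
Taking the ratio yields P = 0.6603.

P ≈ 0.660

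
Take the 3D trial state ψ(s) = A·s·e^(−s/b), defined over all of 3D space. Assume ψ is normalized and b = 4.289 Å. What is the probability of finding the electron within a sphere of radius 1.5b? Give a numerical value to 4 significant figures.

Integrate the radial probability density 4πs²|ψ|² over s ≤ 1.5b.
The full normalization integral is A²·[3·π·b^5] = 1, fixing A².
In terms of u = s/b (A², 4π and the length scale all cancel between numerator and denominator), P = [∫_{0}^{1.5} u^4·e^(-2·u) du] / [∫_{0}^{∞} u^4·e^(-2·u) du].
With ∫ u^4·e^(-2·u) du = -(u^4/2 + u^3 + 3·u^2/2 + 3·u/2 + 3/4)·e^(-2·u) + C, the region integral is 3/4 - 393·e^(-3)/32 and the full one is 3/4.
The region integral divided by the full integral gives P = 0.18474.

P ≈ 0.1847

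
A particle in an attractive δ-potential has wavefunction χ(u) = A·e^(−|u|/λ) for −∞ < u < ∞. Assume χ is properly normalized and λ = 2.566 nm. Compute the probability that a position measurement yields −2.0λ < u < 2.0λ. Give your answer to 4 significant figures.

P ≈ 0.9817

P = ∫_{−2.0λ}^{2.0λ} |χ(u)|² du.
The normalization integral ∫|χ|²du over the whole domain equals λ·A², and A² cancels in the ratio.
By symmetry take twice the u ≥ 0 contribution in numerator and denominator; the 2's cancel. Substituting t = u/λ, A² and the length scale cancel in the ratio: P = ∫_{0}^{2.0} e^(-2·t) dt / ∫_{0}^{∞} e^(-2·t) dt.
An antiderivative of e^(-2·t) is -e^(-2·t)/2; evaluating from 0 to 2.0 gives 1/2 - e^(-4)/2, while the full integral is 1/2.
This works out to P = 0.98168.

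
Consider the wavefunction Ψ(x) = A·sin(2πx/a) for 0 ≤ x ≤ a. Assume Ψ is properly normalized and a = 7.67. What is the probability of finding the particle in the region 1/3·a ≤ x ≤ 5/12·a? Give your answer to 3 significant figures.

The probability is P = ∫ |Ψ|² dx over [1/3·a, 5/12·a].
With A² fixed by ∫|Ψ|² = 1, i.e. A² = (a/2)^(−1), substitute and integrate.
In terms of u = x/a (A² and the length scale cancel between numerator and denominator), P = [∫_{1/3}^{5/12} sin(2·π·u)^2 du] / [∫_{0}^{1} sin(2·π·u)^2 du].
An antiderivative of sin(2·π·u)^2 is u/2 - sin(4·π·u)/(8·π); evaluating from 1/3 to 5/12 gives 1/24, while the full integral is 1/2.
Taking the ratio, P = 1/12.

P ≈ 0.0833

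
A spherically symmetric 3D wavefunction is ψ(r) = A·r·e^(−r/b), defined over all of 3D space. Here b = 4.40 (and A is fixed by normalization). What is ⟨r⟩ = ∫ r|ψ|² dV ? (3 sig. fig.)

The expectation value is the |ψ|²-weighted average of r: ∫ r|ψ|² 4πr² dr.
With ∫₀^∞ r^5 e^(−αr) dr = 5!/α^6, since the A² factors cancel between numerator and denominator, ⟨r⟩ = 5·b/2.
With b = 4.40, ⟨r⟩ = 11.00.

⟨r⟩ ≈ 11.0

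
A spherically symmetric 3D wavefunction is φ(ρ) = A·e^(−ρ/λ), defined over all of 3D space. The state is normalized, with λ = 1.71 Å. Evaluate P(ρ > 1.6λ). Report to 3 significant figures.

With dV = 4πρ²dρ, the probability is ∫|φ|² dV over ρ > 1.6λ.
A² is fixed by ∫₀^∞ 4πρ²|φ|² dρ = 1, i.e. A² = (π·λ^3)^(−1).
Let u = ρ/λ; then A², 4π and the length scale all cancel, so P = ∫_{1.6}^{∞} u^2·e^(-2·u) du ÷ ∫_{0}^{∞} u^2·e^(-2·u) du.
An antiderivative of u^2·e^(-2·u) is -(2·u^2 + 2·u + 1)·e^(-2·u)/4; evaluating from 1.6 to ∞ gives 233·e^(-16/5)/100, while the full integral is 1/4.
The region integral divided by the full integral gives P = 0.3799.

P ≈ 0.380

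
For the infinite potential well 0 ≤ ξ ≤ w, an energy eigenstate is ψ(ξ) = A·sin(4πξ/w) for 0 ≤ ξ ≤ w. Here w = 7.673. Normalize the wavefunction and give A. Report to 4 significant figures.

A ≈ 0.5105

We need A² ∫|f|² dξ = 1, taking the integral from 0 to w.
With ∫₀^w sin²(nπξ/w) dξ = w/2, the integral (without the A² prefactor) comes out to w/2.
So A² = (w/2)^(−1).
Substituting w = 7.673 gives A² = 0.26065, so A = 0.51054.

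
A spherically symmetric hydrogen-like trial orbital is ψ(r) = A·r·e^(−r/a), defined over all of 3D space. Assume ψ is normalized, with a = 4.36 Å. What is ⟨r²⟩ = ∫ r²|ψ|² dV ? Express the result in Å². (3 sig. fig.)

⟨r²⟩ = ∫ r^2 |ψ|² 4πr² dr over the full domain.
Using ∫₀^∞ rⁿ e^(−αr) dr = n!/αⁿ⁺¹, since the A² factors cancel between numerator and denominator, ⟨r²⟩ = 15·a^2/2.
With a = 4.36, ⟨r^2⟩ = 142.6.

⟨r^2⟩ ≈ 143 Å^2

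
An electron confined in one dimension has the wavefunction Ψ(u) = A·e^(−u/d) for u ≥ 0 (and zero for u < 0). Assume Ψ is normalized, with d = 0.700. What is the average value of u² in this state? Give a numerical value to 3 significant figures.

The expectation value is the |Ψ|²-weighted average of u^2: ∫ u^2|Ψ|² du.
With ∫₀^∞ u^2 e^(−αu) du = 2!/α^3, the ratio of the moment integral to the normalization integral gives ⟨u²⟩ = d^2/2.
With d = 0.700, ⟨u^2⟩ = 0.2450.

⟨u^2⟩ ≈ 0.245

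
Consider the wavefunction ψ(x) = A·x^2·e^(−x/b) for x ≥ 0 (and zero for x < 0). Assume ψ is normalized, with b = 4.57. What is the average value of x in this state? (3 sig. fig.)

⟨x⟩ ≈ 11.4

The expectation value is the |ψ|²-weighted average of x: ∫ x|ψ|² dx.
Recall ∫₀^∞ x^m e^(−x/β) dx = m!·β^(m+1), evaluating both integrals, ⟨x⟩ = 5·b/2.
Putting b = 4.57 gives 11.43.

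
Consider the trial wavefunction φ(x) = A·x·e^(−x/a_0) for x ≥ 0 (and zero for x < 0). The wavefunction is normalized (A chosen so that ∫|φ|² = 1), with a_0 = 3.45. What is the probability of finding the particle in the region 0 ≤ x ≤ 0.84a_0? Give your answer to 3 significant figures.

The probability is P = ∫ |φ|² dx over [0, 0.84a_0].
The normalization integral ∫|φ|²dx over the whole domain equals a_0^3/4·A², and A² cancels in the ratio.
In terms of u = x/a_0 (A² and the length scale cancel between numerator and denominator), P = [∫_{0}^{0.84} u^2·e^(-2·u) du] / [∫_{0}^{∞} u^2·e^(-2·u) du].
With ∫ u^2·e^(-2·u) du = -(2·u^2 + 2·u + 1)·e^(-2·u)/4 + C, the region integral is 1/4 - 2557·e^(-42/25)/2500 and the full one is 1/4.
This works out to P = 0.2375.

P ≈ 0.238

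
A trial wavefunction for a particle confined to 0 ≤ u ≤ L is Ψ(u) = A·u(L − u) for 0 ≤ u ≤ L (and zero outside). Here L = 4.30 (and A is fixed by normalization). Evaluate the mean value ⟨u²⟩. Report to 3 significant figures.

⟨u^2⟩ ≈ 5.28

The expectation value is the |Ψ|²-weighted average of u^2: ∫ u^2|Ψ|² du.
Expanding the polynomial and integrating term by term, evaluating both integrals, ⟨u²⟩ = 2·L^2/7.
Putting L = 4.30 gives 5.283.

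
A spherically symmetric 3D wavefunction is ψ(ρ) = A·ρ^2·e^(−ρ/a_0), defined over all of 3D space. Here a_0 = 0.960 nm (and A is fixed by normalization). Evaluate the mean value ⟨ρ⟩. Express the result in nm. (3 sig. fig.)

By definition ⟨ρ⟩ = ∫ ρ |ψ(ρ)|² 4πρ² dρ.
With ∫₀^∞ ρ^7 e^(−αρ) dρ = 7!/α^8, since the A² factors cancel between numerator and denominator, ⟨ρ⟩ = 7·a_0/2.
Putting a_0 = 0.960 gives 3.360.

⟨ρ⟩ ≈ 3.36 nm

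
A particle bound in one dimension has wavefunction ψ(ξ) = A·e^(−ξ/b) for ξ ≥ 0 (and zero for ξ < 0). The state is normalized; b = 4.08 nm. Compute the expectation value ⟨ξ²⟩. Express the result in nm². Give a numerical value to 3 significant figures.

By definition ⟨ξ²⟩ = ∫ ξ^2 |ψ(ξ)|² dξ.
Evaluating both integrals, ⟨ξ²⟩ = b^2/2.
With b = 4.08, ⟨ξ^2⟩ = 8.323.

⟨ξ^2⟩ ≈ 8.32 nm^2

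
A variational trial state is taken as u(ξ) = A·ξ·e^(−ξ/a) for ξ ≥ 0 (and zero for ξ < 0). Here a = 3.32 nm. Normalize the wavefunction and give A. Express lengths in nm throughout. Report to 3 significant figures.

Require ∫ |u|² dξ = 1 over the whole domain.
The integral (without the A² prefactor) comes out to a^3/4.
So A² = (a^3/4)^(−1).
Plugging in a = 3.32 yields A = 0.3306.

A ≈ 0.331 nm^(-3/2)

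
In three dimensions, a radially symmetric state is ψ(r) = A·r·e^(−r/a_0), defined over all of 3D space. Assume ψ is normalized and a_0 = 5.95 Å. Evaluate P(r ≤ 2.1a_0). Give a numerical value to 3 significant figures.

P ≈ 0.410

Integrate the radial probability density 4πr²|ψ|² over r ≤ 2.1a_0.
Normalization gives A² = 1/(3·π·a_0^5).
Let u = r/a_0; then A², 4π and the length scale all cancel, so P = ∫_{0}^{2.1} u^4·e^(-2·u) du ÷ ∫_{0}^{∞} u^4·e^(-2·u) du.
Using ∫ u^4·e^(-2·u) du = -(u^4/2 + u^3 + 3·u^2/2 + 3·u/2 + 3/4)·e^(-2·u), the numerator is ≈ 0.30763 and the denominator is 3/4.
This evaluates to P = 0.4102.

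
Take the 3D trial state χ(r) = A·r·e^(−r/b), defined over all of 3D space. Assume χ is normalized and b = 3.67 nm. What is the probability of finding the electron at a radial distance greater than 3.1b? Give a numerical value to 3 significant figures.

P ≈ 0.259

With dV = 4πr²dr, the probability is ∫|χ|² dV over r > 3.1b.
The full normalization integral is A²·[3·π·b^5] = 1, fixing A².
Let u = r/b; then A², 4π and the length scale all cancel, so P = ∫_{3.1}^{∞} u^4·e^(-2·u) du ÷ ∫_{0}^{∞} u^4·e^(-2·u) du.
An antiderivative of u^4·e^(-2·u) is -(u^4/2 + u^3 + 3·u^2/2 + 3·u/2 + 3/4)·e^(-2·u); evaluating from 3.1 to ∞ gives ≈ 0.19438, while the full integral is 3/4.
This evaluates to P = 0.2592.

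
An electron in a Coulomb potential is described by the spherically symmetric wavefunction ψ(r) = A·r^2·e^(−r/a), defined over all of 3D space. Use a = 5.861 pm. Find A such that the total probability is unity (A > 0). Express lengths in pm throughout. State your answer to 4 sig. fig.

A ≈ 0.0002440 pm^(-7/2)

We need A² ∫|f|² 4πr² dr = 1, taking the integral from 0 to ∞.
(Spherical symmetry: dV = 4πr² dr.)
With ∫₀^∞ r^6 e^(−αr) dr = 6!/α^7, the integral (without the A² prefactor) comes out to 45·π·a^7/2.
Setting this equal to 1 gives A² = 1/(45·π·a^7/2).
With a = 5.861: A² = 5.9548E-8 and A = 0.00024402.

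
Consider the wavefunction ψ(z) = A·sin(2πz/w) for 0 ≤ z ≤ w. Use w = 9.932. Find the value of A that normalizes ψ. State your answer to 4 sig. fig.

A ≈ 0.4487

Require ∫ |ψ|² dz = 1 over the whole domain.
Carrying out the integral gives A² · w/2.
Setting this equal to 1 gives A² = 1/(w/2).
With w = 9.932: A² = 0.20137 and A = 0.44874.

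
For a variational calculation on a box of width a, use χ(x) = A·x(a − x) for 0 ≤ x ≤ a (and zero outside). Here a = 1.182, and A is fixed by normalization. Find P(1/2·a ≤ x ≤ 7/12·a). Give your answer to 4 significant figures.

P = ∫_{1/2·a}^{7/12·a} |χ(x)|² dx.
With A² fixed by ∫|χ|² = 1, i.e. A² = (a^5/30)^(−1), substitute and integrate.
In terms of u = x/a (A² and the length scale cancel between numerator and denominator), P = [∫_{1/2}^{7/12} u^2·(1 - u)^2 du] / [∫_{0}^{1} u^2·(1 - u)^2 du].
Using ∫ u^2·(1 - u)^2 du = u^3·(6·u^2 - 15·u + 10)/30, the numerator is ≈ 0.00511269 and the denominator is 1/30.
This works out to P = 0.15338.

P ≈ 0.1534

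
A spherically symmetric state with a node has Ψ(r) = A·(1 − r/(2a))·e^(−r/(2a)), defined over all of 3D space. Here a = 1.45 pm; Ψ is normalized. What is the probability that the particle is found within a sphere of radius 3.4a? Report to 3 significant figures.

P ≈ 0.103

Integrate the radial probability density 4πr²|Ψ|² over r ≤ 3.4a.
The full normalization integral is A²·[8·π·a^3] = 1, fixing A².
Substituting u = r/a, A², 4π and the length scale all cancel in the ratio: P = ∫_{0}^{3.4} u^2·(1 - u/2)^2·e^(-u) du / ∫_{0}^{∞} u^2·(1 - u/2)^2·e^(-u) du.
An antiderivative of u^2·(1 - u/2)^2·e^(-u) is -(u^4/4 + u^2 + 2·u + 2)·e^(-u); evaluating from 0 to 3.4 gives ≈ 0.20557, while the full integral is 2.
The region integral divided by the full integral gives P = 0.1028.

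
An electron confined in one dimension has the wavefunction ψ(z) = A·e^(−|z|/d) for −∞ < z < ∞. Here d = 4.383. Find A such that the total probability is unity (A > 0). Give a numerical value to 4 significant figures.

A ≈ 0.4777

We need A² ∫|f|² dz = 1, taking the integral from −∞ to ∞.
With ψ = A·e^(−|z|/d), the integral evaluates to A²·[d].
Hence A² = 1/[d].
Substituting d = 4.383 gives A² = 0.22815, so A = 0.47765.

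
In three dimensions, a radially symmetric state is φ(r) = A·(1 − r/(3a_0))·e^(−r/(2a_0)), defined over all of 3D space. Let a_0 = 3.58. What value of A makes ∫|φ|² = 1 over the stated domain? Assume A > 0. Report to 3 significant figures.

A ≈ 0.0510

The normalization condition is ∫|φ|² 4πr² dr = 1 from 0 to ∞.
Recall ∫₀^∞ r^m e^(−r/β) dr = m!·β^(m+1), the integral (without the A² prefactor) comes out to 8·π·a_0^3/3.
So A² = (8·π·a_0^3/3)^(−1).
With a_0 = 3.58: A² = 0.002602 and A = 0.05101.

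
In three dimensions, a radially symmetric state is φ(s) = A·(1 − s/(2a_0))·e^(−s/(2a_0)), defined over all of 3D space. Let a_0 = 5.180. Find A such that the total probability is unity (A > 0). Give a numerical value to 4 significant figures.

We need A² ∫|f|² 4πs² ds = 1, taking the integral from 0 to ∞.
(Spherical symmetry: dV = 4πs² ds.)
Recall ∫₀^∞ s^m e^(−s/β) ds = m!·β^(m+1), ∫|φ|² 4πs² ds = A²·(8·π·a_0^3).
Substituting a_0 = 5.180 gives A² = 0.00028627, so A = 0.016919.

A ≈ 0.01692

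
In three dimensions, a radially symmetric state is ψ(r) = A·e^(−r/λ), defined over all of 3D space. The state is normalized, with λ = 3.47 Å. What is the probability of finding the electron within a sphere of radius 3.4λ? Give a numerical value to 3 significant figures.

With dV = 4πr²dr, the probability is ∫|ψ|² dV over r ≤ 3.4λ.
The full normalization integral is A²·[π·λ^3] = 1, fixing A².
In terms of u = r/λ (A², 4π and the length scale all cancel between numerator and denominator), P = [∫_{0}^{3.4} u^2·e^(-2·u) du] / [∫_{0}^{∞} u^2·e^(-2·u) du].
Using ∫ u^2·e^(-2·u) du = -(2·u^2 + 2·u + 1)·e^(-2·u)/4, the numerator is 1/4 - 773·e^(-34/5)/100 and the denominator is 1/4.
This evaluates to P = 0.9656.

P ≈ 0.966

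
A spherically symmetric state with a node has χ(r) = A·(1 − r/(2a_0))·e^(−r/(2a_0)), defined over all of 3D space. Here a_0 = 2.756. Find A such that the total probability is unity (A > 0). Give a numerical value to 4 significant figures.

The normalization condition is ∫|χ|² 4πr² dr = 1 from 0 to ∞.
The angular integral contributes 4π, leaving ∫₀^∞ r²|χ|² dr.
With ∫₀^∞ r^4 e^(−αr) dr = 4!/α^5, carrying out the integral gives A² · 8·π·a_0^3.
With a_0 = 2.756: A² = 0.0019007 and A = 0.043597.

A ≈ 0.04360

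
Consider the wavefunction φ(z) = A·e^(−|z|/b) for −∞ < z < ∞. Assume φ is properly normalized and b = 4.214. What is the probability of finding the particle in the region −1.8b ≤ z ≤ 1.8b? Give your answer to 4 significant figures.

P ≈ 0.9727

P = ∫_{−1.8b}^{1.8b} |φ(z)|² dz.
With A² fixed by ∫|φ|² = 1, i.e. A² = (b)^(−1), substitute and integrate.
Both integrals are even about z = 0, so only the z ≥ 0 halves are needed (the factors of 2 cancel). Let u = z/b; then A² and the length scale cancel, so P = ∫_{0}^{1.8} e^(-2·u) du ÷ ∫_{0}^{∞} e^(-2·u) du.
An antiderivative of e^(-2·u) is -e^(-2·u)/2; evaluating from 0 to 1.8 gives 1/2 - e^(-18/5)/2, while the full integral is 1/2.
Taking the ratio, P = 0.97268.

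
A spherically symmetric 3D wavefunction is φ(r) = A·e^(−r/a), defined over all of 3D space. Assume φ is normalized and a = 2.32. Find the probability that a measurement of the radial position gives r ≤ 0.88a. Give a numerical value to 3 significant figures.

P = ∫ |φ|² 4πr² dr over r ≤ 0.88a.
The full normalization integral is A²·[π·a^3] = 1, fixing A².
Substituting u = r/a, A², 4π and the length scale all cancel in the ratio: P = ∫_{0}^{0.88} u^2·e^(-2·u) du / ∫_{0}^{∞} u^2·e^(-2·u) du.
An antiderivative of u^2·e^(-2·u) is -(2·u^2 + 2·u + 1)·e^(-2·u)/4; evaluating from 0 to 0.88 gives 1/4 - 2693·e^(-44/25)/2500, while the full integral is 1/4.
The region integral divided by the full integral gives P = 0.2587.

P ≈ 0.259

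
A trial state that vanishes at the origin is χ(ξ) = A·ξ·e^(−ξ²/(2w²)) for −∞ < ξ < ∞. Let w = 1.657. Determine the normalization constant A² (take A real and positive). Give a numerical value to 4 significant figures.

Require ∫ |χ|² dξ = 1 over the whole domain.
Differentiating ∫e^(−αξ²) dξ = √(π/α) under α to get the higher moments, carrying out the integral gives A² · √(π)·w^3/2.
Hence A² = 1/[√(π)·w^3/2].
Plugging in w = 1.657 yields A = 0.49802.

A^2 ≈ 0.2480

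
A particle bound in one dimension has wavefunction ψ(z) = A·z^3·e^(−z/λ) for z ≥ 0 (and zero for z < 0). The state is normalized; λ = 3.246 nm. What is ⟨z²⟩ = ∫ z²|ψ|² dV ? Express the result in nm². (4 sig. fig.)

⟨z²⟩ = ∫ z^2 |ψ|² dz over the full domain.
Evaluating both integrals, ⟨z²⟩ = 14·λ^2.
With λ = 3.246, ⟨z^2⟩ = 147.51.

⟨z^2⟩ ≈ 147.5 nm^2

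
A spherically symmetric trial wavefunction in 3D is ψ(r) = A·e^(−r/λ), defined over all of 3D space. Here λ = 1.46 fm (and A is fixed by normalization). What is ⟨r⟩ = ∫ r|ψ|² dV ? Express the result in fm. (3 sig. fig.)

⟨r⟩ ≈ 2.19 fm

⟨r⟩ = ∫ r |ψ|² 4πr² dr over the full domain.
Using ∫₀^∞ rⁿ e^(−αr) dr = n!/αⁿ⁺¹, the ratio of the moment integral to the normalization integral gives ⟨r⟩ = 3·λ/2.
With λ = 1.46, ⟨r⟩ = 2.190.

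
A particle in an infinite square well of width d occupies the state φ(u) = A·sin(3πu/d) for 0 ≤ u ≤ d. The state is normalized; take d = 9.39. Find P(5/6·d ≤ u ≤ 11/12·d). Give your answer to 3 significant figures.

P ≈ 0.136

The probability is P = ∫ |φ|² du over [5/6·d, 11/12·d].
The normalization integral ∫|φ|²du over the whole domain equals d/2·A², and A² cancels in the ratio.
Let t = u/d; then A² and the length scale cancel, so P = ∫_{5/6}^{11/12} sin(3·π·t)^2 dt ÷ ∫_{0}^{1} sin(3·π·t)^2 dt.
With ∫ sin(3·π·t)^2 dt = t/2 - sin(6·π·t)/(12·π) + C, the region integral is 1/(12·π) + 1/24 and the full one is 1/2.
The result is P = (2 + π)/(12·π).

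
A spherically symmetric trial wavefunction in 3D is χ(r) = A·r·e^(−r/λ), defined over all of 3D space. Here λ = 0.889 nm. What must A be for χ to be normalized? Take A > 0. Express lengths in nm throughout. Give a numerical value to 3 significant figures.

A ≈ 0.437 nm^(-5/2)

We need A² ∫|f|² 4πr² dr = 1, taking the integral from 0 to ∞.
The angular integral contributes 4π, leaving ∫₀^∞ r²|χ|² dr.
The integral (without the A² prefactor) comes out to 3·π·λ^5.
Hence A² = 1/[3·π·λ^5].
With λ = 0.889: A² = 0.1911 and A = 0.4371.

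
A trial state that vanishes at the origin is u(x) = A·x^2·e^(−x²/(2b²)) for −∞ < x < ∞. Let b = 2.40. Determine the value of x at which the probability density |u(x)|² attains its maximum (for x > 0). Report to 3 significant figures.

x ≈ 3.39

Set d/dx [|u(x)|²] = 0 and solve for x > 0.
This gives x = √(2)·b.
With b = 2.40, the value of x > 0 at which the probability density is greatest is 3.394.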